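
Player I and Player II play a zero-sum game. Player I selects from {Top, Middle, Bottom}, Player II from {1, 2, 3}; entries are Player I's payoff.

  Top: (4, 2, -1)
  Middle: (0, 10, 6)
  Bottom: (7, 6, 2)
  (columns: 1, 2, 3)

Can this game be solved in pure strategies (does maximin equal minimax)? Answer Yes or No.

No

Row minima: Top → -1, Middle → 0, Bottom → 2; maximin = 2.
Column maxima: 1 → 7, 2 → 10, 3 → 6; minimax = 6.
2 ≠ 6, so no pure-strategy equilibrium exists.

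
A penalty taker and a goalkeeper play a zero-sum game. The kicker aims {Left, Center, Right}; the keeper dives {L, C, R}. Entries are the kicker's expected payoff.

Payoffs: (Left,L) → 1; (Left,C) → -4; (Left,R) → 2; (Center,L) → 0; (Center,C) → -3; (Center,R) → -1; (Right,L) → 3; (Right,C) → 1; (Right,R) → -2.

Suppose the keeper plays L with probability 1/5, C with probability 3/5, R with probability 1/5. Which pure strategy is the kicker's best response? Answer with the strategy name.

Expected payoff of Left: (1/5)·1 + (3/5)·(-4) + (1/5)·2 = -9/5.
Expected payoff of Center: (1/5)·0 + (3/5)·(-3) + (1/5)·(-1) = -2.
Expected payoff of Right: (1/5)·3 + (3/5)·1 + (1/5)·(-2) = 4/5.
The largest is 4/5, so the kicker's best response is Right.

Right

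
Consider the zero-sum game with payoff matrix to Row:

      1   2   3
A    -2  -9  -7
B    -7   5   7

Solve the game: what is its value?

-73/19

Row minima: A → -9, B → -7; maximin = -7.
Column maxima: 1 → -2, 2 → 5, 3 → 7; minimax = -2.
-7 ≠ -2, so there is no saddle point; optimal play is mixed.
3 is strictly dominated by 2 (it gives Row strictly more in every row), so Column never plays it.
On the remaining 2×2 (A, B vs 1, 2):
Let Row play A with probability p. Expected payoff against 1: (-2)p + (-7)(1−p) = 5p − 7; against 2: (-9)p + 5(1−p) = −14p + 5.
Setting these equal: 5p − 7 = −14p + 5 ⇒ 19p = 12 ⇒ p = 12/19, and the value is (5)·(12/19) − 7 = -73/19.
For Column: with q = P(1), equating A's and B's payoffs gives 7q − 9 = −12q + 5 ⇒ q = 14/19.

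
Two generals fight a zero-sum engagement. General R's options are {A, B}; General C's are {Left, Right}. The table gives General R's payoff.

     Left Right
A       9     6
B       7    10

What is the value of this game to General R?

Row minima: A → 6, B → 7; maximin = 7.
Column maxima: Left → 9, Right → 10; minimax = 9.
7 ≠ 9, so there is no saddle point; optimal play is mixed.
Let General R play A with probability p. Expected payoff against Left: 9p + 7(1−p) = 2p + 7; against Right: 6p + 10(1−p) = −4p + 10.
Setting these equal: 2p + 7 = −4p + 10 ⇒ 6p = 3 ⇒ p = 1/2, and the value is (2)·(1/2) + 7 = 8.
For General C: with q = P(Left), equating A's and B's payoffs gives 3q + 6 = −3q + 10 ⇒ q = 2/3.

8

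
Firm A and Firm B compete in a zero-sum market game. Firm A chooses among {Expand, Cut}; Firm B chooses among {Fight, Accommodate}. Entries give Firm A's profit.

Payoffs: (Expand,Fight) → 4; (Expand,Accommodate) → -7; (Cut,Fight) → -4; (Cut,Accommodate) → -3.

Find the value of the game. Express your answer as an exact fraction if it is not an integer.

Row minima: Expand → -7, Cut → -4; maximin = -4.
Column maxima: Fight → 4, Accommodate → -3; minimax = -3.
-4 ≠ -3, so there is no saddle point; optimal play is mixed.
Let Firm A play Expand with probability p. Expected payoff against Fight: 4p + (-4)(1−p) = 8p − 4; against Accommodate: (-7)p + (-3)(1−p) = −4p − 3.
Setting these equal: 8p − 4 = −4p − 3 ⇒ 12p = 1 ⇒ p = 1/12, and the value is (8)·(1/12) − 4 = -10/3.
For Firm B: with q = P(Fight), equating Expand's and Cut's payoffs gives 11q − 7 = −q − 3 ⇒ q = 1/3.

-10/3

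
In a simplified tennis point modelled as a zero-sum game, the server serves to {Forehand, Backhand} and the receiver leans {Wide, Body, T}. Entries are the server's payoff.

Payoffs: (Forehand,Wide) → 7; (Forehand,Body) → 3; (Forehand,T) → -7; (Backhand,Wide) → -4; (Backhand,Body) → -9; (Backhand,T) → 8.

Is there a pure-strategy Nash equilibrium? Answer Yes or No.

No

Row minima: Forehand → -7, Backhand → -9; maximin = -7.
Column maxima: Wide → 7, Body → 3, T → 8; minimax = 3.
-7 ≠ 3, so no pure-strategy equilibrium exists.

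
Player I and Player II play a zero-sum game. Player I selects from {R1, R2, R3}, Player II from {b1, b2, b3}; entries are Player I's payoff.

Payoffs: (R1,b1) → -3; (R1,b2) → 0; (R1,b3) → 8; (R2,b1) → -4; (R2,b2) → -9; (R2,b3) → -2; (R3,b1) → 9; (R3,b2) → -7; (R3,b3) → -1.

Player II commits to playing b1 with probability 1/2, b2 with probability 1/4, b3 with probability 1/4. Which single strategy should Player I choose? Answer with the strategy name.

Expected payoff of R1: (1/2)·(-3) + (1/4)·0 + (1/4)·8 = 1/2.
Expected payoff of R2: (1/2)·(-4) + (1/4)·(-9) + (1/4)·(-2) = -19/4.
Expected payoff of R3: (1/2)·9 + (1/4)·(-7) + (1/4)·(-1) = 5/2.
The largest is 5/2, so Player I's best response is R3.

R3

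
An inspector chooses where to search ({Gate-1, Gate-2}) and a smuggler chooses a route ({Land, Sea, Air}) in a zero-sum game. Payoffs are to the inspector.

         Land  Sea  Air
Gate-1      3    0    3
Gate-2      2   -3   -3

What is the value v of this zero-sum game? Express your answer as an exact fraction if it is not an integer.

0

Row minima: Gate-1 → 0, Gate-2 → -3; maximin = 0.
Column maxima: Land → 3, Sea → 0, Air → 3; minimax = 0.
Since maximin = minimax = 0, there is a saddle point and the value is 0.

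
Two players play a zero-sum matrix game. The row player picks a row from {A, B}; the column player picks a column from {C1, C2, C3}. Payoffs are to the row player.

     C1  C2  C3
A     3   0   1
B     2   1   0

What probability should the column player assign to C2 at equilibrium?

1/2

Row minima: A → 0, B → 0; maximin = 0.
Column maxima: C1 → 3, C2 → 1, C3 → 1; minimax = 1.
0 ≠ 1, so there is no saddle point; optimal play is mixed.
C1 is strictly dominated by C2 (it gives the row player strictly more in every row), so the column player never plays it.
On the remaining 2×2 (A, B vs C2, C3):
Let the row player play A with probability p. Expected payoff against C2: 0p + 1(1−p) = −p + 1; against C3: 1p + 0(1−p) = p.
Setting these equal: −p + 1 = p ⇒ −2p = -1 ⇒ p = 1/2, and the value is (-1)·(1/2) + 1 = 1/2.
For the column player: with q = P(C2), equating A's and B's payoffs gives −q + 1 = q ⇒ q = 1/2.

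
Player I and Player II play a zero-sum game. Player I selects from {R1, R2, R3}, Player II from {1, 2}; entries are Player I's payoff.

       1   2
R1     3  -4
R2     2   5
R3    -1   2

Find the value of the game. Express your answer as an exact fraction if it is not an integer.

Row minima: R1 → -4, R2 → 2, R3 → -1; maximin = 2.
Column maxima: 1 → 3, 2 → 5; minimax = 3.
2 ≠ 3, so there is no saddle point; optimal play is mixed.
R3 is strictly dominated by R2, so Player I never plays it.
On the remaining 2×2 (R1, R2 vs 1, 2):
Let Player I play R1 with probability p. Expected payoff against 1: 3p + 2(1−p) = p + 2; against 2: (-4)p + 5(1−p) = −9p + 5.
Setting these equal: p + 2 = −9p + 5 ⇒ 10p = 3 ⇒ p = 3/10, and the value is (1)·(3/10) + 2 = 23/10.
For Player II: with q = P(1), equating R1's and R2's payoffs gives 7q − 4 = −3q + 5 ⇒ q = 9/10.

23/10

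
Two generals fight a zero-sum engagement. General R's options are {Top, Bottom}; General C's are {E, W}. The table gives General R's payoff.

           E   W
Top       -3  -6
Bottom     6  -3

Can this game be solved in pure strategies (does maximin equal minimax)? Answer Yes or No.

Yes

Row minima: Top → -6, Bottom → -3; maximin = -3.
Column maxima: E → 6, W → -3; minimax = -3.
maximin = minimax = -3, so a saddle point exists.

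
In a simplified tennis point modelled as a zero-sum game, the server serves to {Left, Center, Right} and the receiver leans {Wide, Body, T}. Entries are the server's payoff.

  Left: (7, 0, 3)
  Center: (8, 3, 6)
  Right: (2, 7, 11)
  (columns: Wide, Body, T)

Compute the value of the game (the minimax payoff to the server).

Row minima: Left → 0, Center → 3, Right → 2; maximin = 3.
Column maxima: Wide → 8, Body → 7, T → 11; minimax = 7.
3 ≠ 7, so there is no saddle point; optimal play is mixed.
Left is strictly dominated by Center, so the server never plays it.
T is strictly dominated by Body (it gives the server strictly more in every row), so the receiver never plays it.
On the remaining 2×2 (Center, Right vs Wide, Body):
Let the server play Center with probability p. Expected payoff against Wide: 8p + 2(1−p) = 6p + 2; against Body: 3p + 7(1−p) = −4p + 7.
Setting these equal: 6p + 2 = −4p + 7 ⇒ 10p = 5 ⇒ p = 1/2, and the value is (6)·(1/2) + 2 = 5.
For the receiver: with q = P(Wide), equating Center's and Right's payoffs gives 5q + 3 = −5q + 7 ⇒ q = 2/5.

5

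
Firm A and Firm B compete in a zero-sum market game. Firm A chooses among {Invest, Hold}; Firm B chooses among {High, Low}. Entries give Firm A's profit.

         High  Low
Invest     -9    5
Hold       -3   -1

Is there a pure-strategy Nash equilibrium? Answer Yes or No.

Yes

Row minima: Invest → -9, Hold → -3; maximin = -3.
Column maxima: High → -3, Low → 5; minimax = -3.
maximin = minimax = -3, so a saddle point exists.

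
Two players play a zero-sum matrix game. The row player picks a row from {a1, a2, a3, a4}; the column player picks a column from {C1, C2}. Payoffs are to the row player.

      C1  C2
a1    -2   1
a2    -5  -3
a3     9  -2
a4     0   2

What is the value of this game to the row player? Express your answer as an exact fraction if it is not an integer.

18/13

Row minima: a1 → -2, a2 → -5, a3 → -2, a4 → 0; maximin = 0.
Column maxima: C1 → 9, C2 → 2; minimax = 2.
0 ≠ 2, so there is no saddle point; optimal play is mixed.
a1 is strictly dominated by a4, so the row player never plays it.
a2 is strictly dominated by a3, so the row player never plays it.
On the remaining 2×2 (a3, a4 vs C1, C2):
Let the row player play a3 with probability p. Expected payoff against C1: 9p + 0(1−p) = 9p; against C2: (-2)p + 2(1−p) = −4p + 2.
Setting these equal: 9p = −4p + 2 ⇒ 13p = 2 ⇒ p = 2/13, and the value is (9)·(2/13) = 18/13.
For the column player: with q = P(C1), equating a3's and a4's payoffs gives 11q − 2 = −2q + 2 ⇒ q = 4/13.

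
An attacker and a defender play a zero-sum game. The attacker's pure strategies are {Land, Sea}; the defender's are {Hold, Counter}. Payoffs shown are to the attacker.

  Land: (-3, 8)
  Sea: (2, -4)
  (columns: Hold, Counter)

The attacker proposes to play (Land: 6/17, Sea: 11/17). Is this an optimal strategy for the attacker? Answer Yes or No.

Yes

Against Hold this mix gives (6/17)·(-3) + (11/17)·2 = 4/17.
Against Counter this mix gives (6/17)·8 + (11/17)·(-4) = 4/17.
All of the defender's active replies (Hold, Counter) yield 4/17, and no column does worse for the attacker. The mix makes the defender indifferent and guarantees 4/17, so it is optimal.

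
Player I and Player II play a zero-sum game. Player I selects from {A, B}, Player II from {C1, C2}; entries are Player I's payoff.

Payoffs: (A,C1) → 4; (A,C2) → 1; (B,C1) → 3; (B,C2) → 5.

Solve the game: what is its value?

17/5

Row minima: A → 1, B → 3; maximin = 3.
Column maxima: C1 → 4, C2 → 5; minimax = 4.
3 ≠ 4, so there is no saddle point; optimal play is mixed.
Let Player I play A with probability p. Expected payoff against C1: 4p + 3(1−p) = p + 3; against C2: 1p + 5(1−p) = −4p + 5.
Setting these equal: p + 3 = −4p + 5 ⇒ 5p = 2 ⇒ p = 2/5, and the value is (1)·(2/5) + 3 = 17/5.
For Player II: with q = P(C1), equating A's and B's payoffs gives 3q + 1 = −2q + 5 ⇒ q = 4/5.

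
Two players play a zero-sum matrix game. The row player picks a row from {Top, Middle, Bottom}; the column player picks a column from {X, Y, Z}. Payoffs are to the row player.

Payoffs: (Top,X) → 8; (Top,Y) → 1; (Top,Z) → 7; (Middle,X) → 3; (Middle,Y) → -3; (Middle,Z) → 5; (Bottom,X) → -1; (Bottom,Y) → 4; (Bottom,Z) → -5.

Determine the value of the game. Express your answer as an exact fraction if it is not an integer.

11/5

Row minima: Top → 1, Middle → -3, Bottom → -5; maximin = 1.
Column maxima: X → 8, Y → 4, Z → 7; minimax = 4.
1 ≠ 4, so there is no saddle point; optimal play is mixed.
Middle is strictly dominated by Top, so the row player never plays it.
With Middle eliminated, X is strictly dominated by Z (it gives the row player strictly more in every remaining row), so the column player never plays it.
On the remaining 2×2 (Top, Bottom vs Y, Z):
Let the row player play Top with probability p. Expected payoff against Y: 1p + 4(1−p) = −3p + 4; against Z: 7p + (-5)(1−p) = 12p − 5.
Setting these equal: −3p + 4 = 12p − 5 ⇒ −15p = -9 ⇒ p = 3/5, and the value is (-3)·(3/5) + 4 = 11/5.
For the column player: with q = P(Y), equating Top's and Bottom's payoffs gives −6q + 7 = 9q − 5 ⇒ q = 4/5.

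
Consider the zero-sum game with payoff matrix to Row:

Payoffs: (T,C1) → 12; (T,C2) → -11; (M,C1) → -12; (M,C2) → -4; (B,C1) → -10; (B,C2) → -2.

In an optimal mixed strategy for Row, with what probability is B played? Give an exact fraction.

23/31

Row minima: T → -11, M → -12, B → -10; maximin = -10.
Column maxima: C1 → 12, C2 → -2; minimax = -2.
-10 ≠ -2, so there is no saddle point; optimal play is mixed.
M is strictly dominated by B, so Row never plays it.
On the remaining 2×2 (T, B vs C1, C2):
Let Row play T with probability p. Expected payoff against C1: 12p + (-10)(1−p) = 22p − 10; against C2: (-11)p + (-2)(1−p) = −9p − 2.
Setting these equal: 22p − 10 = −9p − 2 ⇒ 31p = 8 ⇒ p = 8/31, and the value is (22)·(8/31) − 10 = -134/31.
For Column: with q = P(C1), equating T's and B's payoffs gives 23q − 11 = −8q − 2 ⇒ q = 9/31.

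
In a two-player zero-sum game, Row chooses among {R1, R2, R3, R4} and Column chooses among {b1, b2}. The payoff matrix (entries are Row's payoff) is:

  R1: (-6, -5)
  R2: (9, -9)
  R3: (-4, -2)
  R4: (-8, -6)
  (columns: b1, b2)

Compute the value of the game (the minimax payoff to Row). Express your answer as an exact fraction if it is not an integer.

-27/10

Row minima: R1 → -6, R2 → -9, R3 → -4, R4 → -8; maximin = -4.
Column maxima: b1 → 9, b2 → -2; minimax = -2.
-4 ≠ -2, so there is no saddle point; optimal play is mixed.
R1 is strictly dominated by R3, so Row never plays it.
R4 is strictly dominated by R3, so Row never plays it.
On the remaining 2×2 (R2, R3 vs b1, b2):
Let Row play R2 with probability p. Expected payoff against b1: 9p + (-4)(1−p) = 13p − 4; against b2: (-9)p + (-2)(1−p) = −7p − 2.
Setting these equal: 13p − 4 = −7p − 2 ⇒ 20p = 2 ⇒ p = 1/10, and the value is (13)·(1/10) − 4 = -27/10.
For Column: with q = P(b1), equating R2's and R3's payoffs gives 18q − 9 = −2q − 2 ⇒ q = 7/20.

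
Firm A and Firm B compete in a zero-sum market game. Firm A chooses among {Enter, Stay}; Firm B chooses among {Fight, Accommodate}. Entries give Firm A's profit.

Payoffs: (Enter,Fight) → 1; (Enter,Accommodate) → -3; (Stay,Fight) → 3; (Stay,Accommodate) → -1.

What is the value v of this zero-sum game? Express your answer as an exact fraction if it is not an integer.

Row minima: Enter → -3, Stay → -1; maximin = -1.
Column maxima: Fight → 3, Accommodate → -1; minimax = -1.
Since maximin = minimax = -1, there is a saddle point and the value is -1.

-1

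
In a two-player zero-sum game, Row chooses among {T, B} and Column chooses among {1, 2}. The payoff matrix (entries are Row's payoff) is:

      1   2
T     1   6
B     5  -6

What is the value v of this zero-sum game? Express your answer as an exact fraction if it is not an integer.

9/4

Row minima: T → 1, B → -6; maximin = 1.
Column maxima: 1 → 5, 2 → 6; minimax = 5.
1 ≠ 5, so there is no saddle point; optimal play is mixed.
Let Row play T with probability p. Expected payoff against 1: 1p + 5(1−p) = −4p + 5; against 2: 6p + (-6)(1−p) = 12p − 6.
Setting these equal: −4p + 5 = 12p − 6 ⇒ −16p = -11 ⇒ p = 11/16, and the value is (-4)·(11/16) + 5 = 9/4.
For Column: with q = P(1), equating T's and B's payoffs gives −5q + 6 = 11q − 6 ⇒ q = 3/4.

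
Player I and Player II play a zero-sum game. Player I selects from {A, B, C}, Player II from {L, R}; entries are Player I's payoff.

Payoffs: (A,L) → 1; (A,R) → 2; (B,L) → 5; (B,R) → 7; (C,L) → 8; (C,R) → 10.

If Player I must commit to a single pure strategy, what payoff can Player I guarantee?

Row minima: A → 1, B → 5, C → 8.
The best of these is 8.

8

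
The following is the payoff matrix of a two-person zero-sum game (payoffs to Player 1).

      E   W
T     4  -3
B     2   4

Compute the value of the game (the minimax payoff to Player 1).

Row minima: T → -3, B → 2; maximin = 2.
Column maxima: E → 4, W → 4; minimax = 4.
2 ≠ 4, so there is no saddle point; optimal play is mixed.
Let Player 1 play T with probability p. Expected payoff against E: 4p + 2(1−p) = 2p + 2; against W: (-3)p + 4(1−p) = −7p + 4.
Setting these equal: 2p + 2 = −7p + 4 ⇒ 9p = 2 ⇒ p = 2/9, and the value is (2)·(2/9) + 2 = 22/9.
For Player 2: with q = P(E), equating T's and B's payoffs gives 7q − 3 = −2q + 4 ⇒ q = 7/9.

22/9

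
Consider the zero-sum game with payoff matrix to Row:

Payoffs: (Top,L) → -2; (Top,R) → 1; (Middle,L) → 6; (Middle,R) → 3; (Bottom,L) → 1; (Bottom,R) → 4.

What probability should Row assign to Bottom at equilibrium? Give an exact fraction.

Row minima: Top → -2, Middle → 3, Bottom → 1; maximin = 3.
Column maxima: L → 6, R → 4; minimax = 4.
3 ≠ 4, so there is no saddle point; optimal play is mixed.
Top is strictly dominated by Middle, so Row never plays it.
On the remaining 2×2 (Middle, Bottom vs L, R):
Let Row play Middle with probability p. Expected payoff against L: 6p + 1(1−p) = 5p + 1; against R: 3p + 4(1−p) = −p + 4.
Setting these equal: 5p + 1 = −p + 4 ⇒ 6p = 3 ⇒ p = 1/2, and the value is (5)·(1/2) + 1 = 7/2.
For Column: with q = P(L), equating Middle's and Bottom's payoffs gives 3q + 3 = −3q + 4 ⇒ q = 1/6.

1/2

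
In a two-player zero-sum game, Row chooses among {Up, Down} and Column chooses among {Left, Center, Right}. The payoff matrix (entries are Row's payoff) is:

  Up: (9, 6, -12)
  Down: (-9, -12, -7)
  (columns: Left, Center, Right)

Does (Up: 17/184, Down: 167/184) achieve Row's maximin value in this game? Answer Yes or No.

No

Against Left this mix gives (17/184)·9 + (167/184)·(-9) = -675/92.
Against Center this mix gives (17/184)·6 + (167/184)·(-12) = -951/92.
Against Right this mix gives (17/184)·(-12) + (167/184)·(-7) = -1373/184.
Column will play Center, holding Row to -951/92. Shifting weight toward the row that does better against Center would raise this floor (the equalizing mix achieves -186/23 against both Center and Right), so the proposed strategy is not optimal.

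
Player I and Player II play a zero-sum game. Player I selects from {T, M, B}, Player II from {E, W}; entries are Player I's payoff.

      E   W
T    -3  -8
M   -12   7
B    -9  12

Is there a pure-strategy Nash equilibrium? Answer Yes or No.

No

Row minima: T → -8, M → -12, B → -9; maximin = -8.
Column maxima: E → -3, W → 12; minimax = -3.
-8 ≠ -3, so no pure-strategy equilibrium exists.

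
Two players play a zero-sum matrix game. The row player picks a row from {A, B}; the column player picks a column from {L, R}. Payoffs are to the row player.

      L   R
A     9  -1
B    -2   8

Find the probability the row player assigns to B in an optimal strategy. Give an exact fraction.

1/2

Row minima: A → -1, B → -2; maximin = -1.
Column maxima: L → 9, R → 8; minimax = 8.
-1 ≠ 8, so there is no saddle point; optimal play is mixed.
Let the row player play A with probability p. Expected payoff against L: 9p + (-2)(1−p) = 11p − 2; against R: (-1)p + 8(1−p) = −9p + 8.
Setting these equal: 11p − 2 = −9p + 8 ⇒ 20p = 10 ⇒ p = 1/2, and the value is (11)·(1/2) − 2 = 7/2.
For the column player: with q = P(L), equating A's and B's payoffs gives 10q − 1 = −10q + 8 ⇒ q = 9/20.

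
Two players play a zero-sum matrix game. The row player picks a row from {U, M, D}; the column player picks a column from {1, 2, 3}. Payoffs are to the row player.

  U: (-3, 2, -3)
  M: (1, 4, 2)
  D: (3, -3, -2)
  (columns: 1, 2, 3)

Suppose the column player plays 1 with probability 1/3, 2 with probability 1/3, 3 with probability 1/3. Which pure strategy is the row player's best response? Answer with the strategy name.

Expected payoff of U: (1/3)·(-3) + (1/3)·2 + (1/3)·(-3) = -4/3.
Expected payoff of M: (1/3)·1 + (1/3)·4 + (1/3)·2 = 7/3.
Expected payoff of D: (1/3)·3 + (1/3)·(-3) + (1/3)·(-2) = -2/3.
The largest is 7/3, so the row player's best response is M.

M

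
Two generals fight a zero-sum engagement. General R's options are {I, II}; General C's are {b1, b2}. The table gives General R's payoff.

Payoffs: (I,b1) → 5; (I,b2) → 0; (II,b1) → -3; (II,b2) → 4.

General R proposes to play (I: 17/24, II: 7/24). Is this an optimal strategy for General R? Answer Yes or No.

No

Against b1 this mix gives (17/24)·5 + (7/24)·(-3) = 8/3.
Against b2 this mix gives (17/24)·0 + (7/24)·4 = 7/6.
General C will play b2, holding General R to 7/6. Shifting weight toward the row that does better against b2 would raise this floor (the equalizing mix achieves 5/3 against both b2 and b1), so the proposed strategy is not optimal.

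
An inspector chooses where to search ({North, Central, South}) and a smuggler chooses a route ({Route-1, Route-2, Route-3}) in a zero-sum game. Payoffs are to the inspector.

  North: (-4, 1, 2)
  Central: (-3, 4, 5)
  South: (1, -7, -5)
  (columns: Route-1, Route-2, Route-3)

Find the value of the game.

-17/15

Row minima: North → -4, Central → -3, South → -7; maximin = -3.
Column maxima: Route-1 → 1, Route-2 → 4, Route-3 → 5; minimax = 1.
-3 ≠ 1, so there is no saddle point; optimal play is mixed.
North is strictly dominated by Central, so the inspector never plays it.
Route-3 is strictly dominated by Route-2 (it gives the inspector strictly more in every row), so the smuggler never plays it.
On the remaining 2×2 (Central, South vs Route-1, Route-2):
Let the inspector play Central with probability p. Expected payoff against Route-1: (-3)p + 1(1−p) = −4p + 1; against Route-2: 4p + (-7)(1−p) = 11p − 7.
Setting these equal: −4p + 1 = 11p − 7 ⇒ −15p = -8 ⇒ p = 8/15, and the value is (-4)·(8/15) + 1 = -17/15.
For the smuggler: with q = P(Route-1), equating Central's and South's payoffs gives −7q + 4 = 8q − 7 ⇒ q = 11/15.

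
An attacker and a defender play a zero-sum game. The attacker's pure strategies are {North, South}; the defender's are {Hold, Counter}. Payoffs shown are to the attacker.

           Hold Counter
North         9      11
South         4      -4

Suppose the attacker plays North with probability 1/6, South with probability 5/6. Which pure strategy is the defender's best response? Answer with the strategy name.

If the defender plays Hold, the attacker's expected payoff is (1/6)·9 + (5/6)·4 = 29/6.
If the defender plays Counter, the attacker's expected payoff is (1/6)·11 + (5/6)·(-4) = -3/2.
The defender minimizes the attacker's payoff; the smallest is -3/2, so the best response is Counter.

Counter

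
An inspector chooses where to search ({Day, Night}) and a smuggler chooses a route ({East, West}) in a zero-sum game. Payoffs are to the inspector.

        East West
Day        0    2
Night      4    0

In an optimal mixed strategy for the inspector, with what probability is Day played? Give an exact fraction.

2/3

Row minima: Day → 0, Night → 0; maximin = 0.
Column maxima: East → 4, West → 2; minimax = 2.
0 ≠ 2, so there is no saddle point; optimal play is mixed.
Let the inspector play Day with probability p. Expected payoff against East: 0p + 4(1−p) = −4p + 4; against West: 2p + 0(1−p) = 2p.
Setting these equal: −4p + 4 = 2p ⇒ −6p = -4 ⇒ p = 2/3, and the value is (-4)·(2/3) + 4 = 4/3.
For the smuggler: with q = P(East), equating Day's and Night's payoffs gives −2q + 2 = 4q ⇒ q = 1/3.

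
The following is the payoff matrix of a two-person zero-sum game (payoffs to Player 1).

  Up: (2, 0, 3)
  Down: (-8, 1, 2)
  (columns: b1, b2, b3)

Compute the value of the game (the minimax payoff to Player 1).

2/11

Row minima: Up → 0, Down → -8; maximin = 0.
Column maxima: b1 → 2, b2 → 1, b3 → 3; minimax = 1.
0 ≠ 1, so there is no saddle point; optimal play is mixed.
b3 is strictly dominated by b1 (it gives Player 1 strictly more in every row), so Player 2 never plays it.
On the remaining 2×2 (Up, Down vs b1, b2):
Let Player 1 play Up with probability p. Expected payoff against b1: 2p + (-8)(1−p) = 10p − 8; against b2: 0p + 1(1−p) = −p + 1.
Setting these equal: 10p − 8 = −p + 1 ⇒ 11p = 9 ⇒ p = 9/11, and the value is (10)·(9/11) − 8 = 2/11.
For Player 2: with q = P(b1), equating Up's and Down's payoffs gives 2q = −9q + 1 ⇒ q = 1/11.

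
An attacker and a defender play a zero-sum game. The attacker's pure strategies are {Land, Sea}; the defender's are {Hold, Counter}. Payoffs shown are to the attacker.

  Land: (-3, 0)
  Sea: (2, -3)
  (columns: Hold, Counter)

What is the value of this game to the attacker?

Row minima: Land → -3, Sea → -3; maximin = -3.
Column maxima: Hold → 2, Counter → 0; minimax = 0.
-3 ≠ 0, so there is no saddle point; optimal play is mixed.
Let the attacker play Land with probability p. Expected payoff against Hold: (-3)p + 2(1−p) = −5p + 2; against Counter: 0p + (-3)(1−p) = 3p − 3.
Setting these equal: −5p + 2 = 3p − 3 ⇒ −8p = -5 ⇒ p = 5/8, and the value is (-5)·(5/8) + 2 = -9/8.
For the defender: with q = P(Hold), equating Land's and Sea's payoffs gives −3q = 5q − 3 ⇒ q = 3/8.

-9/8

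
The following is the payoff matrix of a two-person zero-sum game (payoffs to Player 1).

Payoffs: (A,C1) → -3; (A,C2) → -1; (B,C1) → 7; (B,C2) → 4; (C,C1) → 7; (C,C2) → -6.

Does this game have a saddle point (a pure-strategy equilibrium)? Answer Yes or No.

Yes

Row minima: A → -3, B → 4, C → -6; maximin = 4.
Column maxima: C1 → 7, C2 → 4; minimax = 4.
maximin = minimax = 4, so a saddle point exists.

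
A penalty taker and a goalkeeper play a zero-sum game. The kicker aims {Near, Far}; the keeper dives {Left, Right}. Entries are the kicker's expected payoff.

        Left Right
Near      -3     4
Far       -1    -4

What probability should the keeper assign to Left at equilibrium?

Row minima: Near → -3, Far → -4; maximin = -3.
Column maxima: Left → -1, Right → 4; minimax = -1.
-3 ≠ -1, so there is no saddle point; optimal play is mixed.
Let the kicker play Near with probability p. Expected payoff against Left: (-3)p + (-1)(1−p) = −2p − 1; against Right: 4p + (-4)(1−p) = 8p − 4.
Setting these equal: −2p − 1 = 8p − 4 ⇒ −10p = -3 ⇒ p = 3/10, and the value is (-2)·(3/10) − 1 = -8/5.
For the keeper: with q = P(Left), equating Near's and Far's payoffs gives −7q + 4 = 3q − 4 ⇒ q = 4/5.

4/5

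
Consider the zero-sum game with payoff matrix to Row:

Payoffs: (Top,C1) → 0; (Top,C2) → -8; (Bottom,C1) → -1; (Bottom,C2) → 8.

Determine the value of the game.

Row minima: Top → -8, Bottom → -1; maximin = -1.
Column maxima: C1 → 0, C2 → 8; minimax = 0.
-1 ≠ 0, so there is no saddle point; optimal play is mixed.
Let Row play Top with probability p. Expected payoff against C1: 0p + (-1)(1−p) = p − 1; against C2: (-8)p + 8(1−p) = −16p + 8.
Setting these equal: p − 1 = −16p + 8 ⇒ 17p = 9 ⇒ p = 9/17, and the value is (1)·(9/17) − 1 = -8/17.
For Column: with q = P(C1), equating Top's and Bottom's payoffs gives 8q − 8 = −9q + 8 ⇒ q = 16/17.

-8/17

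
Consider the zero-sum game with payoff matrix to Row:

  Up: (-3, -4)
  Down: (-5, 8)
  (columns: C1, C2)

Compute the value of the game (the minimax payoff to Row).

Row minima: Up → -4, Down → -5; maximin = -4.
Column maxima: C1 → -3, C2 → 8; minimax = -3.
-4 ≠ -3, so there is no saddle point; optimal play is mixed.
Let Row play Up with probability p. Expected payoff against C1: (-3)p + (-5)(1−p) = 2p − 5; against C2: (-4)p + 8(1−p) = −12p + 8.
Setting these equal: 2p − 5 = −12p + 8 ⇒ 14p = 13 ⇒ p = 13/14, and the value is (2)·(13/14) − 5 = -22/7.
For Column: with q = P(C1), equating Up's and Down's payoffs gives q − 4 = −13q + 8 ⇒ q = 6/7.

-22/7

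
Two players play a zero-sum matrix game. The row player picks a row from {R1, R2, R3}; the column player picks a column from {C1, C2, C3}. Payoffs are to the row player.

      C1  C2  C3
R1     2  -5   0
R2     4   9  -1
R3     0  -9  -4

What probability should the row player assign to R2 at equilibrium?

1/3

Row minima: R1 → -5, R2 → -1, R3 → -9; maximin = -1.
Column maxima: C1 → 4, C2 → 9, C3 → 0; minimax = 0.
-1 ≠ 0, so there is no saddle point; optimal play is mixed.
R3 is strictly dominated by R1, so the row player never plays it.
C1 is strictly dominated by C3 (it gives the row player strictly more in every row), so the column player never plays it.
On the remaining 2×2 (R1, R2 vs C2, C3):
Let the row player play R1 with probability p. Expected payoff against C2: (-5)p + 9(1−p) = −14p + 9; against C3: 0p + (-1)(1−p) = p − 1.
Setting these equal: −14p + 9 = p − 1 ⇒ −15p = -10 ⇒ p = 2/3, and the value is (-14)·(2/3) + 9 = -1/3.
For the column player: with q = P(C2), equating R1's and R2's payoffs gives −5q = 10q − 1 ⇒ q = 1/15.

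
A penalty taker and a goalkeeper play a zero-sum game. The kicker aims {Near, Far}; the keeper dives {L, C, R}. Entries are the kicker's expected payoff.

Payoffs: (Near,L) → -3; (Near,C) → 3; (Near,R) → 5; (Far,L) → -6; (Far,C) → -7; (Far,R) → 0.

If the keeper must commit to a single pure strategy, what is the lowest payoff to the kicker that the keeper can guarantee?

Column maxima: L → -3, C → 3, R → 5.
The smallest of these is -3.

-3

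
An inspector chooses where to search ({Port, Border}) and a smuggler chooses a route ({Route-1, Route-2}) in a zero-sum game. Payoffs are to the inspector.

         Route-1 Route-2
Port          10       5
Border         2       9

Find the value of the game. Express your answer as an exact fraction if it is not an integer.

20/3

Row minima: Port → 5, Border → 2; maximin = 5.
Column maxima: Route-1 → 10, Route-2 → 9; minimax = 9.
5 ≠ 9, so there is no saddle point; optimal play is mixed.
Let the inspector play Port with probability p. Expected payoff against Route-1: 10p + 2(1−p) = 8p + 2; against Route-2: 5p + 9(1−p) = −4p + 9.
Setting these equal: 8p + 2 = −4p + 9 ⇒ 12p = 7 ⇒ p = 7/12, and the value is (8)·(7/12) + 2 = 20/3.
For the smuggler: with q = P(Route-1), equating Port's and Border's payoffs gives 5q + 5 = −7q + 9 ⇒ q = 1/3.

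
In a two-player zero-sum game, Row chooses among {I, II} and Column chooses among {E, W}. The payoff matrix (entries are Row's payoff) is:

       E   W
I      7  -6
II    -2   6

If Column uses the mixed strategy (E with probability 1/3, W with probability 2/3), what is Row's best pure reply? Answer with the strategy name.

II

Expected payoff of I: (1/3)·7 + (2/3)·(-6) = -5/3.
Expected payoff of II: (1/3)·(-2) + (2/3)·6 = 10/3.
The largest is 10/3, so Row's best response is II.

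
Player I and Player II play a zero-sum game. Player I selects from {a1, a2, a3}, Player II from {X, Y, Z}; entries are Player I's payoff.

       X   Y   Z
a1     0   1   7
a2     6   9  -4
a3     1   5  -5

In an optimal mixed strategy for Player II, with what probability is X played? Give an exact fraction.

Row minima: a1 → 0, a2 → -4, a3 → -5; maximin = 0.
Column maxima: X → 6, Y → 9, Z → 7; minimax = 6.
0 ≠ 6, so there is no saddle point; optimal play is mixed.
a3 is strictly dominated by a2, so Player I never plays it.
Y is strictly dominated by X (it gives Player I strictly more in every row), so Player II never plays it.
On the remaining 2×2 (a1, a2 vs X, Z):
Let Player I play a1 with probability p. Expected payoff against X: 0p + 6(1−p) = −6p + 6; against Z: 7p + (-4)(1−p) = 11p − 4.
Setting these equal: −6p + 6 = 11p − 4 ⇒ −17p = -10 ⇒ p = 10/17, and the value is (-6)·(10/17) + 6 = 42/17.
For Player II: with q = P(X), equating a1's and a2's payoffs gives −7q + 7 = 10q − 4 ⇒ q = 11/17.

11/17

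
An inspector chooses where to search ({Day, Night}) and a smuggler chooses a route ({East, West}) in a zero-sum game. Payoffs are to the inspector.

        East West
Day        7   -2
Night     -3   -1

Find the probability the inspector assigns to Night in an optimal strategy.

Row minima: Day → -2, Night → -3; maximin = -2.
Column maxima: East → 7, West → -1; minimax = -1.
-2 ≠ -1, so there is no saddle point; optimal play is mixed.
Let the inspector play Day with probability p. Expected payoff against East: 7p + (-3)(1−p) = 10p − 3; against West: (-2)p + (-1)(1−p) = −p − 1.
Setting these equal: 10p − 3 = −p − 1 ⇒ 11p = 2 ⇒ p = 2/11, and the value is (10)·(2/11) − 3 = -13/11.
For the smuggler: with q = P(East), equating Day's and Night's payoffs gives 9q − 2 = −2q − 1 ⇒ q = 1/11.

9/11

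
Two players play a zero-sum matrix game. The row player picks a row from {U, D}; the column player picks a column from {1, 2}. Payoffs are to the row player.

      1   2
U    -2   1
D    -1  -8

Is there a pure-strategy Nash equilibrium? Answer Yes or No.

No

Row minima: U → -2, D → -8; maximin = -2.
Column maxima: 1 → -1, 2 → 1; minimax = -1.
-2 ≠ -1, so no pure-strategy equilibrium exists.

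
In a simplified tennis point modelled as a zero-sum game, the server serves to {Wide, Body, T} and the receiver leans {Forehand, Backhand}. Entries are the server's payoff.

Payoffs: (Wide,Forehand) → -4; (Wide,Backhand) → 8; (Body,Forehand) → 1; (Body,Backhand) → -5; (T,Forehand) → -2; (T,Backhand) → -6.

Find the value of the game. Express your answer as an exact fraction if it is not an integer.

Row minima: Wide → -4, Body → -5, T → -6; maximin = -4.
Column maxima: Forehand → 1, Backhand → 8; minimax = 1.
-4 ≠ 1, so there is no saddle point; optimal play is mixed.
T is strictly dominated by Body, so the server never plays it.
On the remaining 2×2 (Wide, Body vs Forehand, Backhand):
Let the server play Wide with probability p. Expected payoff against Forehand: (-4)p + 1(1−p) = −5p + 1; against Backhand: 8p + (-5)(1−p) = 13p − 5.
Setting these equal: −5p + 1 = 13p − 5 ⇒ −18p = -6 ⇒ p = 1/3, and the value is (-5)·(1/3) + 1 = -2/3.
For the receiver: with q = P(Forehand), equating Wide's and Body's payoffs gives −12q + 8 = 6q − 5 ⇒ q = 13/18.

-2/3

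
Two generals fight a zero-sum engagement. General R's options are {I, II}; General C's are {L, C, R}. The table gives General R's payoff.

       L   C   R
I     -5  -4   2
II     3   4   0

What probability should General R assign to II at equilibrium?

7/10

Row minima: I → -5, II → 0; maximin = 0.
Column maxima: L → 3, C → 4, R → 2; minimax = 2.
0 ≠ 2, so there is no saddle point; optimal play is mixed.
C is strictly dominated by L (it gives General R strictly more in every row), so General C never plays it.
On the remaining 2×2 (I, II vs L, R):
Let General R play I with probability p. Expected payoff against L: (-5)p + 3(1−p) = −8p + 3; against R: 2p + 0(1−p) = 2p.
Setting these equal: −8p + 3 = 2p ⇒ −10p = -3 ⇒ p = 3/10, and the value is (-8)·(3/10) + 3 = 3/5.
For General C: with q = P(L), equating I's and II's payoffs gives −7q + 2 = 3q ⇒ q = 1/5.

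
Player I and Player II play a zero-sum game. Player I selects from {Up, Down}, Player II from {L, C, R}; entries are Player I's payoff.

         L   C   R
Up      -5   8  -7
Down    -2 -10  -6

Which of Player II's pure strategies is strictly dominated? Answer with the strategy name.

R holds Player I's payoff strictly below L in every row: -7 < -5, -6 < -2.
So L is strictly dominated for Player II.

L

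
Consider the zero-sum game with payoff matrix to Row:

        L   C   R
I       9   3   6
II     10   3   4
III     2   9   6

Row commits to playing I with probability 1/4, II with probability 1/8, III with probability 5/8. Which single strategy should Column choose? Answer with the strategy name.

L

If Column plays L, Row's expected payoff is (1/4)·9 + (1/8)·10 + (5/8)·2 = 19/4.
If Column plays C, Row's expected payoff is (1/4)·3 + (1/8)·3 + (5/8)·9 = 27/4.
If Column plays R, Row's expected payoff is (1/4)·6 + (1/8)·4 + (5/8)·6 = 23/4.
Column minimizes Row's payoff; the smallest is 19/4, so the best response is L.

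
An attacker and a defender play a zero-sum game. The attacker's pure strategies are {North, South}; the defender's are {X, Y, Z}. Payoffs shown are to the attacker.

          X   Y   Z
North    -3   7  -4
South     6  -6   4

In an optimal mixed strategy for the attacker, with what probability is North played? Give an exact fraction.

10/21

Row minima: North → -4, South → -6; maximin = -4.
Column maxima: X → 6, Y → 7, Z → 4; minimax = 4.
-4 ≠ 4, so there is no saddle point; optimal play is mixed.
X is strictly dominated by Z (it gives the attacker strictly more in every row), so the defender never plays it.
On the remaining 2×2 (North, South vs Y, Z):
Let the attacker play North with probability p. Expected payoff against Y: 7p + (-6)(1−p) = 13p − 6; against Z: (-4)p + 4(1−p) = −8p + 4.
Setting these equal: 13p − 6 = −8p + 4 ⇒ 21p = 10 ⇒ p = 10/21, and the value is (13)·(10/21) − 6 = 4/21.
For the defender: with q = P(Y), equating North's and South's payoffs gives 11q − 4 = −10q + 4 ⇒ q = 8/21.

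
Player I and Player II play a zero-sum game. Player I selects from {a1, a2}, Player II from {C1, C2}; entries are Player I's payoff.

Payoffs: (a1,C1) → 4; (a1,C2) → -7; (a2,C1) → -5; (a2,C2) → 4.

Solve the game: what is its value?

-19/20

Row minima: a1 → -7, a2 → -5; maximin = -5.
Column maxima: C1 → 4, C2 → 4; minimax = 4.
-5 ≠ 4, so there is no saddle point; optimal play is mixed.
Let Player I play a1 with probability p. Expected payoff against C1: 4p + (-5)(1−p) = 9p − 5; against C2: (-7)p + 4(1−p) = −11p + 4.
Setting these equal: 9p − 5 = −11p + 4 ⇒ 20p = 9 ⇒ p = 9/20, and the value is (9)·(9/20) − 5 = -19/20.
For Player II: with q = P(C1), equating a1's and a2's payoffs gives 11q − 7 = −9q + 4 ⇒ q = 11/20.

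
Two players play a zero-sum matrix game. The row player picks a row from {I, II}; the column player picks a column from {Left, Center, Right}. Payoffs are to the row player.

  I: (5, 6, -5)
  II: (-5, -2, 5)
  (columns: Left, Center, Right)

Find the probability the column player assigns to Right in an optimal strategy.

1/2

Row minima: I → -5, II → -5; maximin = -5.
Column maxima: Left → 5, Center → 6, Right → 5; minimax = 5.
-5 ≠ 5, so there is no saddle point; optimal play is mixed.
Center is strictly dominated by Left (it gives the row player strictly more in every row), so the column player never plays it.
On the remaining 2×2 (I, II vs Left, Right):
Let the row player play I with probability p. Expected payoff against Left: 5p + (-5)(1−p) = 10p − 5; against Right: (-5)p + 5(1−p) = −10p + 5.
Setting these equal: 10p − 5 = −10p + 5 ⇒ 20p = 10 ⇒ p = 1/2, and the value is (10)·(1/2) − 5 = 0.
For the column player: with q = P(Left), equating I's and II's payoffs gives 10q − 5 = −10q + 5 ⇒ q = 1/2.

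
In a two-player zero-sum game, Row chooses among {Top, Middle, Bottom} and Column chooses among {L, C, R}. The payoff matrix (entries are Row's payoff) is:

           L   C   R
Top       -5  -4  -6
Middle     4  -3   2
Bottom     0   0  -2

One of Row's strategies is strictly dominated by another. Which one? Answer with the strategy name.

Top

Middle gives a strictly higher payoff than Top against every column: 4 > -5, -3 > -4, 2 > -6.
So Top is strictly dominated and Row never plays it.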